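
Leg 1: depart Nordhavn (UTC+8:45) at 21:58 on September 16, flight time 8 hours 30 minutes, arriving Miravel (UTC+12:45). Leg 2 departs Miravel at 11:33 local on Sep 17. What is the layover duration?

Convert departure to UTC: 21:58 − 8:45 = 13:13 UTC on Sep 16.
Add 8 hours 30 minutes flight time → 21:43 UTC.
Miravel is UTC+12:45, so local arrival = 21:43 + 12:45 = 10:28 on Sep 17.
Layover = 11:33 − 10:28 = 1 hour 5 minutes.

1 hour 5 minutes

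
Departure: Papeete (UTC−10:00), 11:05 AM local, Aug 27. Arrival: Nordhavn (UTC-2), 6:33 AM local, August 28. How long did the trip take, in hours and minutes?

11 hours 28 minutes

Departure in UTC: 11:05 AM + 10:00 = 9:05 PM on Aug 27.
Arrival in UTC: 6:33 AM + 2:00 = 8:33 AM on Aug 28.
Elapsed = 8:33 AM − 9:05 PM (+1 day) = 11 hours 28 minutes.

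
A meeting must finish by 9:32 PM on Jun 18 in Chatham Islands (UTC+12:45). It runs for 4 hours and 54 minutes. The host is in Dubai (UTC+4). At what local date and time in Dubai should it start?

Target end time in UTC: 9:32 PM − 12:45 = 8:47 AM on Jun 18.
Subtract 4 hours 54 minutes → start 3:53 AM UTC on Jun 18.
Dubai is UTC+4:00: 3:53 AM + 4:00 = 7:53 AM on Jun 18.

7:53 AM on Jun 18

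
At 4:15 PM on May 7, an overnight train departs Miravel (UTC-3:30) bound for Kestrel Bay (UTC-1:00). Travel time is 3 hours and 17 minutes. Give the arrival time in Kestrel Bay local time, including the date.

Convert departure to UTC: 4:15 PM + 3:30 = 7:45 PM UTC on May 7.
Add 3 hours 17 minutes travel time → 11:02 PM UTC.
Kestrel Bay is UTC−1:00, so local arrival = 11:02 PM − 1:00 = 10:02 PM on May 7.

10:02 PM on May 7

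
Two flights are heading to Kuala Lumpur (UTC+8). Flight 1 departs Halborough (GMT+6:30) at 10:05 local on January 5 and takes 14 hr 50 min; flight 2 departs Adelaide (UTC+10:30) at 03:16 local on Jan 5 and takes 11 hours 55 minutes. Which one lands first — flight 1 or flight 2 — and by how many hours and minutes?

Flight 1 in UTC: 10:05 − 6:30 = 03:35 on Jan 5.
+14 hours 50 minutes → arrive 18:25 UTC on Jan 5.
Flight 2 in UTC: 03:16 − 10:30 = 16:46 on Jan 4.
+11 hours and 55 minutes → arrive 04:41 UTC on Jan 5.
Flight 2 lands earlier by 13 hours 44 minutes.

the second, by 13 hours 44 minutes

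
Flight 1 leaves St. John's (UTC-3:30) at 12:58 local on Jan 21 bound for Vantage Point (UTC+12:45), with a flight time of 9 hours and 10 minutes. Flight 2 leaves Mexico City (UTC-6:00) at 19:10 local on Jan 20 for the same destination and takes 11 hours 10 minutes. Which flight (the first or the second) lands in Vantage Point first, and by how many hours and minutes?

the second, by 13 hours 18 minutes

Flight 1 in UTC: 12:58 + 3:30 = 16:28 on Jan 21.
+9 hours and 10 minutes → arrive 01:38 UTC on Jan 22.
Flight 2 in UTC: 19:10 + 6:00 = 01:10 on Jan 21.
+11 hours and 10 minutes → arrive 12:20 UTC on Jan 21.
Flight 2 lands earlier by 13 hours 18 minutes.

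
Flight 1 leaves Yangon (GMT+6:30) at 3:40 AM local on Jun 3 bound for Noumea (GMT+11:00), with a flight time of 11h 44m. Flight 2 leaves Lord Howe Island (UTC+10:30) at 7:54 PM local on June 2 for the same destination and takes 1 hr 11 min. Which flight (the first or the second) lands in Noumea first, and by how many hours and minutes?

the second, by 22 hours 19 minutes

Flight 1 in UTC: 3:40 AM − 6:30 = 9:10 PM on Jun 2.
+11 hours and 44 minutes → arrive 8:54 AM UTC on Jun 3.
Flight 2 in UTC: 7:54 PM − 10:30 = 9:24 AM on Jun 2.
+1 hour and 11 minutes → arrive 10:35 AM UTC on Jun 2.
Flight 2 lands earlier by 22 hours 19 minutes.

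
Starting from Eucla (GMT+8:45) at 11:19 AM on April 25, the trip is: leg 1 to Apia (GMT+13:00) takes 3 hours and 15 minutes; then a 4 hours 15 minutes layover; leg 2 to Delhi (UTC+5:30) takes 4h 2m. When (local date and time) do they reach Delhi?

7:36 PM on April 25

Convert departure to UTC: 11:19 AM − 8:45 = 2:34 AM UTC on Apr 25.
Add 3 hours 15 minutes leg 1 → 5:49 AM UTC.
Add 4 hours and 15 minutes layover in Apia → 10:04 AM UTC.
Add 4 hours and 2 minutes leg 2 → 2:06 PM UTC.
Delhi is UTC+5:30, so local arrival = 2:06 PM + 5:30 = 7:36 PM on Apr 25.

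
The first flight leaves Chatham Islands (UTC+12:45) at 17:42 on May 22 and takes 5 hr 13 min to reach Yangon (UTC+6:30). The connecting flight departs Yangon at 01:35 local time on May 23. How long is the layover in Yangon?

8 hours 55 minutes

Convert departure to UTC: 17:42 − 12:45 = 04:57 UTC on May 22.
Add 5 hours and 13 minutes flight time → 10:10 UTC.
Yangon is UTC+6:30, so local arrival = 10:10 + 6:30 = 16:40 on May 22.
Layover = 01:35 − 16:40 (+1 day) = 8 hours 55 minutes.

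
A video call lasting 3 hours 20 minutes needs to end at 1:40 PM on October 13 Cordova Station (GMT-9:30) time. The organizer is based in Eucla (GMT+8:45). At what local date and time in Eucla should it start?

4:35 AM on October 14

Target end time in UTC: 1:40 PM + 9:30 = 11:10 PM on Oct 13.
Subtract 3 hours 20 minutes → start 7:50 PM UTC on Oct 13.
Eucla is UTC+8:45: 7:50 PM + 8:45 = 4:35 AM on Oct 14.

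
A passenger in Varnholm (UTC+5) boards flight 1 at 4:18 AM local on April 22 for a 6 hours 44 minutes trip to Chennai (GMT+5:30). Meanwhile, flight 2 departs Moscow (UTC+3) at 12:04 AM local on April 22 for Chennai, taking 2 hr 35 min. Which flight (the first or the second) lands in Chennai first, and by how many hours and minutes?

the second, by 6 hours 23 minutes

Flight 1 in UTC: 4:18 AM − 5:00 = 11:18 PM on Apr 21.
+6 hours 44 minutes → arrive 6:02 AM UTC on Apr 22.
Flight 2 in UTC: 12:04 AM − 3:00 = 9:04 PM on Apr 21.
+2 hours and 35 minutes → arrive 11:39 PM UTC on Apr 21.
Flight 2 lands earlier by 6 hours 23 minutes.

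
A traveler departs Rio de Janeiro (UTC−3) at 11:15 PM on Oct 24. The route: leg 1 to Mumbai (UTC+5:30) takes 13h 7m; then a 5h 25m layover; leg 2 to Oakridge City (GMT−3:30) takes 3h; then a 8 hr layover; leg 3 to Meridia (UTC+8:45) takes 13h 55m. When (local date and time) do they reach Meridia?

Convert departure to UTC: 11:15 PM + 3:00 = 2:15 AM UTC on Oct 25.
Add 13 hours and 7 minutes leg 1 → 3:22 PM UTC.
Add 5 hours and 25 minutes layover in Mumbai → 8:47 PM UTC.
Add 3 hours leg 2 → 11:47 PM UTC.
Add 8 hours layover in Oakridge City → 7:47 AM UTC (Oct 26).
Add 13 hours 55 minutes leg 3 → 9:42 PM UTC.
Meridia is UTC+8:45, so local arrival = 9:42 PM + 8:45 = 6:27 AM on Oct 27.

6:27 AM on Oct 27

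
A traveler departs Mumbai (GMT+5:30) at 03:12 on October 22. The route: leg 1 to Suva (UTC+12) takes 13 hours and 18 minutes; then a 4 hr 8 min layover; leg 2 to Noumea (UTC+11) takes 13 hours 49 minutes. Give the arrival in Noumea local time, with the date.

15:57 on Oct 23

Convert departure to UTC: 03:12 − 5:30 = 21:42 UTC on Oct 21.
Add 13 hours 18 minutes leg 1 → 11:00 UTC (Oct 22).
Add 4 hours 8 minutes layover in Suva → 15:08 UTC.
Add 13 hours 49 minutes leg 2 → 04:57 UTC (Oct 23).
Noumea is UTC+11:00, so local arrival = 04:57 + 11:00 = 15:57 on Oct 23.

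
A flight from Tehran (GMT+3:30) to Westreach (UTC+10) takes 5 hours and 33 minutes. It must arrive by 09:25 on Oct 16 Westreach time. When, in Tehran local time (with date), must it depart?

21:22 on October 15

Target arrival in UTC: 09:25 − 10:00 = 23:25 on Oct 15.
Subtract 5 hours 33 minutes → departure 17:52 UTC on Oct 15.
Tehran is UTC+3:30: 17:52 + 3:30 = 21:22 on Oct 15.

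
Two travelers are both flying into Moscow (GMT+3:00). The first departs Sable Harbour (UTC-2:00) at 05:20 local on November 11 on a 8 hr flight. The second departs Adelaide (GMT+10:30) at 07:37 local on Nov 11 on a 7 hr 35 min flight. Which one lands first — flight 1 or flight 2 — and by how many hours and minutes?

the second, by 10 hours 38 minutes

Flight 1 in UTC: 05:20 + 2:00 = 07:20 on Nov 11.
+8 hours → arrive 15:20 UTC on Nov 11.
Flight 2 in UTC: 07:37 − 10:30 = 21:07 on Nov 10.
+7 hours and 35 minutes → arrive 04:42 UTC on Nov 11.
Flight 2 lands earlier by 10 hours 38 minutes.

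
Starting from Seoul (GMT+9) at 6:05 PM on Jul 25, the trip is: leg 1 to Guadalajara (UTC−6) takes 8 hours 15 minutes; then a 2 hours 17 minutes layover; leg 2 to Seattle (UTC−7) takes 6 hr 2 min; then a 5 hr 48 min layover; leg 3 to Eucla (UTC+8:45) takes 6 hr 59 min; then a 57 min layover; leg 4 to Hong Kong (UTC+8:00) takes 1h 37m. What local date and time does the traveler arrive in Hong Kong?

1:00 AM on Jul 27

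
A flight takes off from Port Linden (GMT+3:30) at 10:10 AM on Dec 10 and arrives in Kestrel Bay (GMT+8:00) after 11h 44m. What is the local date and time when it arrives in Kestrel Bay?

Kestrel Bay is 4:30 ahead of Port Linden.
After 11 hours 44 minutes it is 9:54 PM in Port Linden.
Shift by the zone difference: 9:54 PM + 4:30 = 2:24 AM on Dec 11 in Kestrel Bay.

2:24 AM on December 11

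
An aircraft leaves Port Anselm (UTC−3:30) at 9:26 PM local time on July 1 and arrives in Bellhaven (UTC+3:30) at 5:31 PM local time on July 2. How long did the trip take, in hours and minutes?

13 hours 5 minutes

Departure in UTC: 9:26 PM + 3:30 = 12:56 AM on Jul 2.
Arrival in UTC: 5:31 PM − 3:30 = 2:01 PM on Jul 2.
Elapsed = 2:01 PM − 12:56 AM = 13 hours 5 minutes.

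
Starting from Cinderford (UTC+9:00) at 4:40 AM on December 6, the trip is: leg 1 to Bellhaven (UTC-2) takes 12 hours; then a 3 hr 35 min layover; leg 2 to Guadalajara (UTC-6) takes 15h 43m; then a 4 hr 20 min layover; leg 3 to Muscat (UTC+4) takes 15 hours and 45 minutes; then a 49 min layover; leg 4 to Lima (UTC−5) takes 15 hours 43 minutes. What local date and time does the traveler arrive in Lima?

10:35 AM on Dec 8

Convert departure to UTC: 4:40 AM − 9:00 = 7:40 PM UTC on Dec 5.
Add 12 hours leg 1 → 7:40 AM UTC (Dec 6).
Add 3 hours 35 minutes layover in Bellhaven → 11:15 AM UTC.
Add 15 hours 43 minutes leg 2 → 2:58 AM UTC (Dec 7).
Add 4 hours and 20 minutes layover in Guadalajara → 7:18 AM UTC.
Add 15 hours and 45 minutes leg 3 → 11:03 PM UTC.
Add 49 minutes layover in Muscat → 11:52 PM UTC.
Add 15 hours 43 minutes leg 4 → 3:35 PM UTC (Dec 8).
Lima is UTC−5:00, so local arrival = 3:35 PM − 5:00 = 10:35 AM on Dec 8.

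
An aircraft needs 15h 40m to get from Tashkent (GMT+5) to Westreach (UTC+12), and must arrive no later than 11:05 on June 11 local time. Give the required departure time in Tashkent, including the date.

12:25 on June 10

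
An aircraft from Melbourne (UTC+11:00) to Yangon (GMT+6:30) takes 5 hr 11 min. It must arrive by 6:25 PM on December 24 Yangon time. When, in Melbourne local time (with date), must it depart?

Target arrival in UTC: 6:25 PM − 6:30 = 11:55 AM on Dec 24.
Subtract 5 hours 11 minutes → departure 6:44 AM UTC on Dec 24.
Melbourne is UTC+11:00: 6:44 AM + 11:00 = 5:44 PM on Dec 24.

5:44 PM on December 24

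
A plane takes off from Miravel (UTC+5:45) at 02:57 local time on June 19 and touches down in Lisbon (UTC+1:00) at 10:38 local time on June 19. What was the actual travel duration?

12 hours 26 minutes

Departure in UTC: 02:57 − 5:45 = 21:12 on Jun 18.
Arrival in UTC: 10:38 − 1:00 = 09:38 on Jun 19.
Elapsed = 09:38 − 21:12 (+1 day) = 12 hours 26 minutes.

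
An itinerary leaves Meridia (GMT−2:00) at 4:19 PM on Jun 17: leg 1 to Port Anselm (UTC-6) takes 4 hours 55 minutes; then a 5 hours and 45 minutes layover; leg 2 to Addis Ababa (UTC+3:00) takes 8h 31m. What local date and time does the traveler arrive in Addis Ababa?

4:30 PM on June 18

Convert departure to UTC: 4:19 PM + 2:00 = 6:19 PM UTC on Jun 17.
Add 4 hours and 55 minutes leg 1 → 11:14 PM UTC.
Add 5 hours 45 minutes layover in Port Anselm → 4:59 AM UTC (Jun 18).
Add 8 hours 31 minutes leg 2 → 1:30 PM UTC.
Addis Ababa is UTC+3:00, so local arrival = 1:30 PM + 3:00 = 4:30 PM on Jun 18.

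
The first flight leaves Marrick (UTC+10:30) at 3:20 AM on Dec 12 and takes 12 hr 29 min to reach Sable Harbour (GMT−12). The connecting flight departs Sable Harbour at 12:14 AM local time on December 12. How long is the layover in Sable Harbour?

Convert departure to UTC: 3:20 AM − 10:30 = 4:50 PM UTC on Dec 11.
Add 12 hours and 29 minutes flight time → 5:19 AM UTC (Dec 12).
Sable Harbour is UTC−12:00, so local arrival = 5:19 AM − 12:00 = 5:19 PM on Dec 11.
Layover = 12:14 AM − 5:19 PM (+1 day) = 6 hours 55 minutes.

6 hours 55 minutes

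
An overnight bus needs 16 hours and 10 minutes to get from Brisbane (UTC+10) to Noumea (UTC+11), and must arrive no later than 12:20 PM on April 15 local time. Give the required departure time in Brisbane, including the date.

7:10 PM on Apr 14

Target arrival in UTC: 12:20 PM − 11:00 = 1:20 AM on Apr 15.
Subtract 16 hours 10 minutes → departure 9:10 AM UTC on Apr 14.
Brisbane is UTC+10:00: 9:10 AM + 10:00 = 7:10 PM on Apr 14.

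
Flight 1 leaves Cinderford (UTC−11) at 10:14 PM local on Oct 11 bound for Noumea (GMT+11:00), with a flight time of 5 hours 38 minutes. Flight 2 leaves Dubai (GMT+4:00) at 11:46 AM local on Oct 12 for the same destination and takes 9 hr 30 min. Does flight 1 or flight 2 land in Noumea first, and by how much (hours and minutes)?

Flight 1 in UTC: 10:14 PM + 11:00 = 9:14 AM on Oct 12.
+5 hours and 38 minutes → arrive 2:52 PM UTC on Oct 12.
Flight 2 in UTC: 11:46 AM − 4:00 = 7:46 AM on Oct 12.
+9 hours 30 minutes → arrive 5:16 PM UTC on Oct 12.
Flight 1 lands earlier by 2 hours 24 minutes.

the first, by 2 hours 24 minutes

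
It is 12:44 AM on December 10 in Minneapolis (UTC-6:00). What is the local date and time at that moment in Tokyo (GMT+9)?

In UTC: 12:44 AM + 6:00 = 6:44 AM on Dec 10.
Tokyo is UTC+9:00: 6:44 AM + 9:00 = 3:44 PM on Dec 10.

3:44 PM on December 10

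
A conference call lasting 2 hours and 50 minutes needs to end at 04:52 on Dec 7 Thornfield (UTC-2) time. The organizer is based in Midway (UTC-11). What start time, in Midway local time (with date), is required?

17:02 on December 6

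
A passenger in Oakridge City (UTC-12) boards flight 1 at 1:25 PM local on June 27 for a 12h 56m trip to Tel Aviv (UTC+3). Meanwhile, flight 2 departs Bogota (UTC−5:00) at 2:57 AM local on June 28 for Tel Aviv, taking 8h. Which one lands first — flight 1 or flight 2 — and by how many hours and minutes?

Flight 1 in UTC: 1:25 PM + 12:00 = 1:25 AM on Jun 28.
+12 hours and 56 minutes → arrive 2:21 PM UTC on Jun 28.
Flight 2 in UTC: 2:57 AM + 5:00 = 7:57 AM on Jun 28.
+8 hours → arrive 3:57 PM UTC on Jun 28.
Flight 1 lands earlier by 1 hour 36 minutes.

the first, by 1 hour 36 minutes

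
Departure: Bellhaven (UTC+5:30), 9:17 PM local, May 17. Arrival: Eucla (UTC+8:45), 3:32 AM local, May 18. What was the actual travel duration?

Eucla is 3:15 ahead of Bellhaven.
Clock-face elapsed time (ignoring zones) is 6 hours 15 minutes.
Actual elapsed = 6 hours 15 minutes − 3:15 = 3 hours.

3 hours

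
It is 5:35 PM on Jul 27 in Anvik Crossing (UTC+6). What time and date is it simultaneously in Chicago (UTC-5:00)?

6:35 AM on July 27

In UTC: 5:35 PM − 6:00 = 11:35 AM on Jul 27.
Chicago is UTC−5:00: 11:35 AM − 5:00 = 6:35 AM on Jul 27.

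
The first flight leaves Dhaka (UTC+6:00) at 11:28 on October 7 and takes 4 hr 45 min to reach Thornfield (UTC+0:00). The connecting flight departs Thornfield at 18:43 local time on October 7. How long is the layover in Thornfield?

8 hours 30 minutes

Convert departure to UTC: 11:28 − 6:00 = 05:28 UTC on Oct 7.
Add 4 hours 45 minutes flight time → 10:13 UTC.
Thornfield is UTC+0, so local arrival is the same: 10:13 on Oct 7.
Layover = 18:43 − 10:13 = 8 hours 30 minutes.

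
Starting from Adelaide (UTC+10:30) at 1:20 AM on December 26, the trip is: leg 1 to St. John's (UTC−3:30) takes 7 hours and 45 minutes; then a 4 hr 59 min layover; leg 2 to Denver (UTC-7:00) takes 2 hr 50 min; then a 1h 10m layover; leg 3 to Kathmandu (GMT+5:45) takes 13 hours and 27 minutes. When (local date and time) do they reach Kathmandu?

2:46 AM on December 27

Convert departure to UTC: 1:20 AM − 10:30 = 2:50 PM UTC on Dec 25.
Add 7 hours 45 minutes leg 1 → 10:35 PM UTC.
Add 4 hours 59 minutes layover in St. John's → 3:34 AM UTC (Dec 26).
Add 2 hours and 50 minutes leg 2 → 6:24 AM UTC.
Add 1 hour 10 minutes layover in Denver → 7:34 AM UTC.
Add 13 hours and 27 minutes leg 3 → 9:01 PM UTC.
Kathmandu is UTC+5:45, so local arrival = 9:01 PM + 5:45 = 2:46 AM on Dec 27.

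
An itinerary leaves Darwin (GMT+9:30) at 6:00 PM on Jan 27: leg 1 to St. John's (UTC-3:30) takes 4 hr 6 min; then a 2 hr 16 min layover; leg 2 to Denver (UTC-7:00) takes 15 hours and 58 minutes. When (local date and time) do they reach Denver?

11:50 PM on January 27

Convert departure to UTC: 6:00 PM − 9:30 = 8:30 AM UTC on Jan 27.
Add 4 hours and 6 minutes leg 1 → 12:36 PM UTC.
Add 2 hours 16 minutes layover in St. John's → 2:52 PM UTC.
Add 15 hours and 58 minutes leg 2 → 6:50 AM UTC (Jan 28).
Denver is UTC−7:00, so local arrival = 6:50 AM − 7:00 = 11:50 PM on Jan 27.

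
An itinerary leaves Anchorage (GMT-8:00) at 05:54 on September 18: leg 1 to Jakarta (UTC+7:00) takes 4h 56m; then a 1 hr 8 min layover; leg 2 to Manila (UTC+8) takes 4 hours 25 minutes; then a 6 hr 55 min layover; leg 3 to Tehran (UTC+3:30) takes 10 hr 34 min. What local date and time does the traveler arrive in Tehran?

21:22 on Sep 19

Convert departure to UTC: 05:54 + 8:00 = 13:54 UTC on Sep 18.
Add 4 hours 56 minutes leg 1 → 18:50 UTC.
Add 1 hour 8 minutes layover in Jakarta → 19:58 UTC.
Add 4 hours and 25 minutes leg 2 → 00:23 UTC (Sep 19).
Add 6 hours and 55 minutes layover in Manila → 07:18 UTC.
Add 10 hours and 34 minutes leg 3 → 17:52 UTC.
Tehran is UTC+3:30, so local arrival = 17:52 + 3:30 = 21:22 on Sep 19.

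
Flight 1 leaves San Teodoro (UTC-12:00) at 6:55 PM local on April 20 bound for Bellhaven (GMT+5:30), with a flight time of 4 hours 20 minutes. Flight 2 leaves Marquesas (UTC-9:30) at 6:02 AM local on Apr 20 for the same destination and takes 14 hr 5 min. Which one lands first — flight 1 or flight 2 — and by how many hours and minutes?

Flight 1 in UTC: 6:55 PM + 12:00 = 6:55 AM on Apr 21.
+4 hours and 20 minutes → arrive 11:15 AM UTC on Apr 21.
Flight 2 in UTC: 6:02 AM + 9:30 = 3:32 PM on Apr 20.
+14 hours and 5 minutes → arrive 5:37 AM UTC on Apr 21.
Flight 2 lands earlier by 5 hours 38 minutes.

the second, by 5 hours 38 minutes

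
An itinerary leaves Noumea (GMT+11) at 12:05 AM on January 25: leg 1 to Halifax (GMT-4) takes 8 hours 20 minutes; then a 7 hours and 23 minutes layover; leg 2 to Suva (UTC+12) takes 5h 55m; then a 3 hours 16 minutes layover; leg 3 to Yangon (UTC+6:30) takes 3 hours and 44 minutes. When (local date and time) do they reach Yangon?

12:13 AM on Jan 26

Convert departure to UTC: 12:05 AM − 11:00 = 1:05 PM UTC on Jan 24.
Add 8 hours 20 minutes leg 1 → 9:25 PM UTC.
Add 7 hours and 23 minutes layover in Halifax → 4:48 AM UTC (Jan 25).
Add 5 hours 55 minutes leg 2 → 10:43 AM UTC.
Add 3 hours 16 minutes layover in Suva → 1:59 PM UTC.
Add 3 hours 44 minutes leg 3 → 5:43 PM UTC.
Yangon is UTC+6:30, so local arrival = 5:43 PM + 6:30 = 12:13 AM on Jan 26.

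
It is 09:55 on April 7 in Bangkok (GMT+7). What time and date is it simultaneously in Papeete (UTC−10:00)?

In UTC: 09:55 − 7:00 = 02:55 on Apr 7.
Papeete is UTC−10:00: 02:55 − 10:00 = 16:55 on Apr 6.

16:55 on April 6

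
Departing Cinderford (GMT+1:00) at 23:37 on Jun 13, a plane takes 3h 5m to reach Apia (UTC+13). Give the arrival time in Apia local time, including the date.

Convert departure to UTC: 23:37 − 1:00 = 22:37 UTC on Jun 13.
Add 3 hours and 5 minutes travel time → 01:42 UTC (Jun 14).
Apia is UTC+13:00, so local arrival = 01:42 + 13:00 = 14:42 on Jun 14.

14:42 on Jun 14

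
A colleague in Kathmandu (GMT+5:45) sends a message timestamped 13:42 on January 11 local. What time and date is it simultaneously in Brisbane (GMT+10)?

Brisbane is 4:15 ahead of Kathmandu.
Shift by the zone difference: 13:42 + 4:15 = 17:57 on Jan 11 in Brisbane.

17:57 on Jan 11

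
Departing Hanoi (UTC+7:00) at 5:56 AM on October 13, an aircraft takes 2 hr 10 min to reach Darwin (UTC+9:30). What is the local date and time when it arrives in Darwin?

Convert departure to UTC: 5:56 AM − 7:00 = 10:56 PM UTC on Oct 12.
Add 2 hours and 10 minutes travel time → 1:06 AM UTC (Oct 13).
Darwin is UTC+9:30, so local arrival = 1:06 AM + 9:30 = 10:36 AM on Oct 13.

10:36 AM on Oct 13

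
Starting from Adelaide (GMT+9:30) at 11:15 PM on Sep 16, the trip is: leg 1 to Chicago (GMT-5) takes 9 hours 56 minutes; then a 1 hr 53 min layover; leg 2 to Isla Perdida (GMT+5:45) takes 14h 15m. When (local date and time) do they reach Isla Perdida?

Convert departure to UTC: 11:15 PM − 9:30 = 1:45 PM UTC on Sep 16.
Add 9 hours 56 minutes leg 1 → 11:41 PM UTC.
Add 1 hour and 53 minutes layover in Chicago → 1:34 AM UTC (Sep 17).
Add 14 hours 15 minutes leg 2 → 3:49 PM UTC.
Isla Perdida is UTC+5:45, so local arrival = 3:49 PM + 5:45 = 9:34 PM on Sep 17.

9:34 PM on Sep 17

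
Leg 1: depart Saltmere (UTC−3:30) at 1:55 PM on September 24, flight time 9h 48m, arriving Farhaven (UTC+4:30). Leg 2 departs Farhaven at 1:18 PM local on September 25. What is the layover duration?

5 hours 35 minutes

Convert departure to UTC: 1:55 PM + 3:30 = 5:25 PM UTC on Sep 24.
Add 9 hours and 48 minutes flight time → 3:13 AM UTC (Sep 25).
Farhaven is UTC+4:30, so local arrival = 3:13 AM + 4:30 = 7:43 AM on Sep 25.
Layover = 1:18 PM − 7:43 AM = 5 hours 35 minutes.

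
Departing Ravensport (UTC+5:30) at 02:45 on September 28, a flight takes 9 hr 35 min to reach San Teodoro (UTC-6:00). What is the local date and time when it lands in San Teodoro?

San Teodoro is 11:30 behind Ravensport.
After 9 hours and 35 minutes it is 12:20 in Ravensport.
Shift by the zone difference: 12:20 − 11:30 = 00:50 on Sep 28 in San Teodoro.

00:50 on Sep 28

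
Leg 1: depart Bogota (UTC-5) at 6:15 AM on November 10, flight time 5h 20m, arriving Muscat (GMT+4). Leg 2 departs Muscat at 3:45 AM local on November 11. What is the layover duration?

7 hours 10 minutes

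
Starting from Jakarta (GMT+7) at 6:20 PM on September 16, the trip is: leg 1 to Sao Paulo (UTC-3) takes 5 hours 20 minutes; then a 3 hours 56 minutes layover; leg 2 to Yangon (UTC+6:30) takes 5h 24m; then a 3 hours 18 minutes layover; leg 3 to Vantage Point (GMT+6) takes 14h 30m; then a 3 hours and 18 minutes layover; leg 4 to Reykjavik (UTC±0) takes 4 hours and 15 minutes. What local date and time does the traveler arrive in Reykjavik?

3:21 AM on September 18

Convert departure to UTC: 6:20 PM − 7:00 = 11:20 AM UTC on Sep 16.
Add 5 hours and 20 minutes leg 1 → 4:40 PM UTC.
Add 3 hours 56 minutes layover in Sao Paulo → 8:36 PM UTC.
Add 5 hours 24 minutes leg 2 → 2:00 AM UTC (Sep 17).
Add 3 hours 18 minutes layover in Yangon → 5:18 AM UTC.
Add 14 hours 30 minutes leg 3 → 7:48 PM UTC.
Add 3 hours 18 minutes layover in Vantage Point → 11:06 PM UTC.
Add 4 hours 15 minutes leg 4 → 3:21 AM UTC (Sep 18).
Reykjavik is UTC+0, so local arrival is the same: 3:21 AM on Sep 18.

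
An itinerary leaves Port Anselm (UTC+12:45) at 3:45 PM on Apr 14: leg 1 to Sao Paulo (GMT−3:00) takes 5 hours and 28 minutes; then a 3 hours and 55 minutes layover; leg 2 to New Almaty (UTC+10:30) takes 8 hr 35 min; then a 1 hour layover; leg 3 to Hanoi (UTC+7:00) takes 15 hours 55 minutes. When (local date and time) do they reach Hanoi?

Convert departure to UTC: 3:45 PM − 12:45 = 3:00 AM UTC on Apr 14.
Add 5 hours 28 minutes leg 1 → 8:28 AM UTC.
Add 3 hours 55 minutes layover in Sao Paulo → 12:23 PM UTC.
Add 8 hours and 35 minutes leg 2 → 8:58 PM UTC.
Add 1 hour layover in New Almaty → 9:58 PM UTC.
Add 15 hours 55 minutes leg 3 → 1:53 PM UTC (Apr 15).
Hanoi is UTC+7:00, so local arrival = 1:53 PM + 7:00 = 8:53 PM on Apr 15.

8:53 PM on April 15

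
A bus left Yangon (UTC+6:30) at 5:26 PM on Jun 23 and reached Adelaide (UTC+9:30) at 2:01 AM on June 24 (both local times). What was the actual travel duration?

5 hours 35 minutes

Departure in UTC: 5:26 PM − 6:30 = 10:56 AM on Jun 23.
Arrival in UTC: 2:01 AM − 9:30 = 4:31 PM on Jun 23.
Elapsed = 4:31 PM − 10:56 AM = 5 hours 35 minutes.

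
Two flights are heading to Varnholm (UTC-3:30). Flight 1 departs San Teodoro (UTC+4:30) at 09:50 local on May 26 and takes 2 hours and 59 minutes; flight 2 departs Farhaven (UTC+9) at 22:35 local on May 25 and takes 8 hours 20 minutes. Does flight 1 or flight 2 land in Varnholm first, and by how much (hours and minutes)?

Flight 1 in UTC: 09:50 − 4:30 = 05:20 on May 26.
+2 hours and 59 minutes → arrive 08:19 UTC on May 26.
Flight 2 in UTC: 22:35 − 9:00 = 13:35 on May 25.
+8 hours 20 minutes → arrive 21:55 UTC on May 25.
Flight 2 lands earlier by 10 hours 24 minutes.

the second, by 10 hours 24 minutes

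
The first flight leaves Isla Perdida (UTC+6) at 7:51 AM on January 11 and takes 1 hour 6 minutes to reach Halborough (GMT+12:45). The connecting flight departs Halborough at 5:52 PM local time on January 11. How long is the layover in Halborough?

2 hours 10 minutes

Convert departure to UTC: 7:51 AM − 6:00 = 1:51 AM UTC on Jan 11.
Add 1 hour and 6 minutes flight time → 2:57 AM UTC.
Halborough is UTC+12:45, so local arrival = 2:57 AM + 12:45 = 3:42 PM on Jan 11.
Layover = 5:52 PM − 3:42 PM = 2 hours 10 minutes.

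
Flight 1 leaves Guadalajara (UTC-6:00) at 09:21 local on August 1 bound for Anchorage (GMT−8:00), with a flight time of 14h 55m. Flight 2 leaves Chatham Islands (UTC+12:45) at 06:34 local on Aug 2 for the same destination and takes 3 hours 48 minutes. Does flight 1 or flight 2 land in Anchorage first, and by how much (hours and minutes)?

Flight 1 in UTC: 09:21 + 6:00 = 15:21 on Aug 1.
+14 hours and 55 minutes → arrive 06:16 UTC on Aug 2.
Flight 2 in UTC: 06:34 − 12:45 = 17:49 on Aug 1.
+3 hours 48 minutes → arrive 21:37 UTC on Aug 1.
Flight 2 lands earlier by 8 hours 39 minutes.

the second, by 8 hours 39 minutes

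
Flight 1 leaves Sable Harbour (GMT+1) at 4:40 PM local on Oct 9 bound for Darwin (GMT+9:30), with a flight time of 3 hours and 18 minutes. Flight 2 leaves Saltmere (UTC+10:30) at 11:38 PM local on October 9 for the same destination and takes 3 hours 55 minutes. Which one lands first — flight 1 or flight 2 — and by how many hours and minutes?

Flight 1 in UTC: 4:40 PM − 1:00 = 3:40 PM on Oct 9.
+3 hours and 18 minutes → arrive 6:58 PM UTC on Oct 9.
Flight 2 in UTC: 11:38 PM − 10:30 = 1:08 PM on Oct 9.
+3 hours and 55 minutes → arrive 5:03 PM UTC on Oct 9.
Flight 2 lands earlier by 1 hour 55 minutes.

the second, by 1 hour 55 minutes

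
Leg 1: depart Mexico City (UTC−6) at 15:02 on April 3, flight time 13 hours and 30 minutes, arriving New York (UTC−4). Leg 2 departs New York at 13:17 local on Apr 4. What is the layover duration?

Convert departure to UTC: 15:02 + 6:00 = 21:02 UTC on Apr 3.
Add 13 hours and 30 minutes flight time → 10:32 UTC (Apr 4).
New York is UTC−4:00, so local arrival = 10:32 − 4:00 = 06:32 on Apr 4.
Layover = 13:17 − 06:32 = 6 hours 45 minutes.

6 hours 45 minutes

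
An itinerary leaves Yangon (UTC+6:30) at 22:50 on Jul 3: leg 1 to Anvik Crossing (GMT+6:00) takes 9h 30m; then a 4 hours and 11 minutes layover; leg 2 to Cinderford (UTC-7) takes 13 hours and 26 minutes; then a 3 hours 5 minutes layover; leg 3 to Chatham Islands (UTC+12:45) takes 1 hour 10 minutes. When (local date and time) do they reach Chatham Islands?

12:27 on July 5

Convert departure to UTC: 22:50 − 6:30 = 16:20 UTC on Jul 3.
Add 9 hours 30 minutes leg 1 → 01:50 UTC (Jul 4).
Add 4 hours and 11 minutes layover in Anvik Crossing → 06:01 UTC.
Add 13 hours and 26 minutes leg 2 → 19:27 UTC.
Add 3 hours and 5 minutes layover in Cinderford → 22:32 UTC.
Add 1 hour 10 minutes leg 3 → 23:42 UTC.
Chatham Islands is UTC+12:45, so local arrival = 23:42 + 12:45 = 12:27 on Jul 5.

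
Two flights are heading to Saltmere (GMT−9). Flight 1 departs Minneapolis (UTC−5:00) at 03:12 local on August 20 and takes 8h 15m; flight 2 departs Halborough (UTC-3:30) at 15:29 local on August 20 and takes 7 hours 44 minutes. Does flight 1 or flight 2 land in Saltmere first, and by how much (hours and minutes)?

the first, by 10 hours 16 minutes

Flight 1 in UTC: 03:12 + 5:00 = 08:12 on Aug 20.
+8 hours 15 minutes → arrive 16:27 UTC on Aug 20.
Flight 2 in UTC: 15:29 + 3:30 = 18:59 on Aug 20.
+7 hours 44 minutes → arrive 02:43 UTC on Aug 21.
Flight 1 lands earlier by 10 hours 16 minutes.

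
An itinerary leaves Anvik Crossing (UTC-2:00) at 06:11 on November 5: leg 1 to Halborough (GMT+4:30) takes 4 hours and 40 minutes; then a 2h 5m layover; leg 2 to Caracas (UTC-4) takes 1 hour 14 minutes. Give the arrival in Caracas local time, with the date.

12:10 on November 5

Convert departure to UTC: 06:11 + 2:00 = 08:11 UTC on Nov 5.
Add 4 hours 40 minutes leg 1 → 12:51 UTC.
Add 2 hours 5 minutes layover in Halborough → 14:56 UTC.
Add 1 hour 14 minutes leg 2 → 16:10 UTC.
Caracas is UTC−4:00, so local arrival = 16:10 − 4:00 = 12:10 on Nov 5.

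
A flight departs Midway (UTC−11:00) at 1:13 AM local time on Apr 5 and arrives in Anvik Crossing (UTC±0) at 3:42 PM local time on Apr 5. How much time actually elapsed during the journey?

Anvik Crossing is 11:00 ahead of Midway.
Clock-face elapsed time (ignoring zones) is 14 hours 29 minutes.
Actual elapsed = 14 hours 29 minutes − 11:00 = 3 hours 29 minutes.

3 hours 29 minutes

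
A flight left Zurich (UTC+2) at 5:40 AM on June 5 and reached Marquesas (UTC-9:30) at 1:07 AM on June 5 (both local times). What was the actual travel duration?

6 hours 57 minutes

Marquesas is 11:30 behind Zurich.
Clock-face elapsed time (ignoring zones) is −4 hours 33 minutes.
Actual elapsed = −4 hours 33 minutes + 11:30 = 6 hours 57 minutes.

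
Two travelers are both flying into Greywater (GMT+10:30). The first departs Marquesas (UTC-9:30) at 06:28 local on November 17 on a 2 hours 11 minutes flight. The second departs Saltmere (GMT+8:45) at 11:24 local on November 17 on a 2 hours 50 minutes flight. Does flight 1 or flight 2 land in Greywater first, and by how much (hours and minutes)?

the second, by 12 hours 40 minutes

Flight 1 in UTC: 06:28 + 9:30 = 15:58 on Nov 17.
+2 hours and 11 minutes → arrive 18:09 UTC on Nov 17.
Flight 2 in UTC: 11:24 − 8:45 = 02:39 on Nov 17.
+2 hours and 50 minutes → arrive 05:29 UTC on Nov 17.
Flight 2 lands earlier by 12 hours 40 minutes.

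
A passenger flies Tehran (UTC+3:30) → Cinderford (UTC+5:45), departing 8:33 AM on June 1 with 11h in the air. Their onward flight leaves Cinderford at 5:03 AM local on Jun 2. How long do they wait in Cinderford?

7 hours 15 minutes

Convert departure to UTC: 8:33 AM − 3:30 = 5:03 AM UTC on Jun 1.
Add 11 hours flight time → 4:03 PM UTC.
Cinderford is UTC+5:45, so local arrival = 4:03 PM + 5:45 = 9:48 PM on Jun 1.
Layover = 5:03 AM − 9:48 PM (+1 day) = 7 hours 15 minutes.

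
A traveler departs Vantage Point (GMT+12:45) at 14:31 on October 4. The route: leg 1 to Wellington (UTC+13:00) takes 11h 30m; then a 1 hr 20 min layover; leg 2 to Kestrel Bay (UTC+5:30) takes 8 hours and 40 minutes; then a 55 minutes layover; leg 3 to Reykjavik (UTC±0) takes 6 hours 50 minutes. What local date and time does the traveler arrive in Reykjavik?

Convert departure to UTC: 14:31 − 12:45 = 01:46 UTC on Oct 4.
Add 11 hours and 30 minutes leg 1 → 13:16 UTC.
Add 1 hour 20 minutes layover in Wellington → 14:36 UTC.
Add 8 hours and 40 minutes leg 2 → 23:16 UTC.
Add 55 minutes layover in Kestrel Bay → 00:11 UTC (Oct 5).
Add 6 hours and 50 minutes leg 3 → 07:01 UTC.
Reykjavik is UTC+0, so local arrival is the same: 07:01 on Oct 5.

07:01 on October 5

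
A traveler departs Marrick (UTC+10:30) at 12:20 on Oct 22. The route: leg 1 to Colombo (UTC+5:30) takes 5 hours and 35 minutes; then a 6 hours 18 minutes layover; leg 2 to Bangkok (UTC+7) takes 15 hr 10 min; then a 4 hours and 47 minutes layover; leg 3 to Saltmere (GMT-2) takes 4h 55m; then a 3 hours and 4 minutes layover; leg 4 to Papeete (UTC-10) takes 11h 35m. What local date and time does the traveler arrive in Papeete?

19:14 on Oct 23

Convert departure to UTC: 12:20 − 10:30 = 01:50 UTC on Oct 22.
Add 5 hours and 35 minutes leg 1 → 07:25 UTC.
Add 6 hours and 18 minutes layover in Colombo → 13:43 UTC.
Add 15 hours 10 minutes leg 2 → 04:53 UTC (Oct 23).
Add 4 hours and 47 minutes layover in Bangkok → 09:40 UTC.
Add 4 hours 55 minutes leg 3 → 14:35 UTC.
Add 3 hours and 4 minutes layover in Saltmere → 17:39 UTC.
Add 11 hours 35 minutes leg 4 → 05:14 UTC (Oct 24).
Papeete is UTC−10:00, so local arrival = 05:14 − 10:00 = 19:14 on Oct 23.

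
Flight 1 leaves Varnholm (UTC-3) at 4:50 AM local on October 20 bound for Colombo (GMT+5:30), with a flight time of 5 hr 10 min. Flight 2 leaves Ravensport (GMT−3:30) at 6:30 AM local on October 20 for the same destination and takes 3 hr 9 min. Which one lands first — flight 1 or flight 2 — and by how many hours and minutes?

Flight 1 in UTC: 4:50 AM + 3:00 = 7:50 AM on Oct 20.
+5 hours and 10 minutes → arrive 1:00 PM UTC on Oct 20.
Flight 2 in UTC: 6:30 AM + 3:30 = 10:00 AM on Oct 20.
+3 hours 9 minutes → arrive 1:09 PM UTC on Oct 20.
Flight 1 lands earlier by 9 minutes.

the first, by 9 minutes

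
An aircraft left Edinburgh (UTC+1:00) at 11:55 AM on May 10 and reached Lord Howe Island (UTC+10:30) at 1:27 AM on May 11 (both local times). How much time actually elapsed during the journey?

Departure in UTC: 11:55 AM − 1:00 = 10:55 AM on May 10.
Arrival in UTC: 1:27 AM − 10:30 = 2:57 PM on May 10.
Elapsed = 2:57 PM − 10:55 AM = 4 hours 2 minutes.

4 hours 2 minutes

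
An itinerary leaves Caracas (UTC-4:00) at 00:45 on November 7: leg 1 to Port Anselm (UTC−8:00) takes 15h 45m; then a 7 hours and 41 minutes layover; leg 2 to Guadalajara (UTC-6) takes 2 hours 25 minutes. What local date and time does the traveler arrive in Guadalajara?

00:36 on November 8

Convert departure to UTC: 00:45 + 4:00 = 04:45 UTC on Nov 7.
Add 15 hours 45 minutes leg 1 → 20:30 UTC.
Add 7 hours 41 minutes layover in Port Anselm → 04:11 UTC (Nov 8).
Add 2 hours and 25 minutes leg 2 → 06:36 UTC.
Guadalajara is UTC−6:00, so local arrival = 06:36 − 6:00 = 00:36 on Nov 8.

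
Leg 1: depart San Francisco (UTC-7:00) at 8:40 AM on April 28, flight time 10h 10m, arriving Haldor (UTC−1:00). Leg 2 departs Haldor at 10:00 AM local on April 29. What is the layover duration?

Convert departure to UTC: 8:40 AM + 7:00 = 3:40 PM UTC on Apr 28.
Add 10 hours and 10 minutes flight time → 1:50 AM UTC (Apr 29).
Haldor is UTC−1:00, so local arrival = 1:50 AM − 1:00 = 12:50 AM on Apr 29.
Layover = 10:00 AM − 12:50 AM = 9 hours 10 minutes.

9 hours 10 minutes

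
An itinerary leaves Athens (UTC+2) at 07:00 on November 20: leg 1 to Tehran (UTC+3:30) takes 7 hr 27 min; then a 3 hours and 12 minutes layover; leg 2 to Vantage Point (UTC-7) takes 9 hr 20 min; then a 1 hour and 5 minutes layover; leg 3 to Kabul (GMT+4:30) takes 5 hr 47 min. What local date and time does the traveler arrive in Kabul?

Convert departure to UTC: 07:00 − 2:00 = 05:00 UTC on Nov 20.
Add 7 hours 27 minutes leg 1 → 12:27 UTC.
Add 3 hours and 12 minutes layover in Tehran → 15:39 UTC.
Add 9 hours and 20 minutes leg 2 → 00:59 UTC (Nov 21).
Add 1 hour and 5 minutes layover in Vantage Point → 02:04 UTC.
Add 5 hours and 47 minutes leg 3 → 07:51 UTC.
Kabul is UTC+4:30, so local arrival = 07:51 + 4:30 = 12:21 on Nov 21.

12:21 on November 21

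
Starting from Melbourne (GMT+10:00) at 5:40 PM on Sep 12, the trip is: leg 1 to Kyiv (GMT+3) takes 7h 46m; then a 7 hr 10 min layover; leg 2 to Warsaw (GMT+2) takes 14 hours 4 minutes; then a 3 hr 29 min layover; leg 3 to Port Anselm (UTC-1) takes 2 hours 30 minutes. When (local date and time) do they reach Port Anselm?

Convert departure to UTC: 5:40 PM − 10:00 = 7:40 AM UTC on Sep 12.
Add 7 hours 46 minutes leg 1 → 3:26 PM UTC.
Add 7 hours and 10 minutes layover in Kyiv → 10:36 PM UTC.
Add 14 hours 4 minutes leg 2 → 12:40 PM UTC (Sep 13).
Add 3 hours and 29 minutes layover in Warsaw → 4:09 PM UTC.
Add 2 hours 30 minutes leg 3 → 6:39 PM UTC.
Port Anselm is UTC−1:00, so local arrival = 6:39 PM − 1:00 = 5:39 PM on Sep 13.

5:39 PM on September 13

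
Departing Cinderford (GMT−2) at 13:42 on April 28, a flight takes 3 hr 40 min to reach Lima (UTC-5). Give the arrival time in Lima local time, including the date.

14:22 on Apr 28

Convert departure to UTC: 13:42 + 2:00 = 15:42 UTC on Apr 28.
Add 3 hours 40 minutes travel time → 19:22 UTC.
Lima is UTC−5:00, so local arrival = 19:22 − 5:00 = 14:22 on Apr 28.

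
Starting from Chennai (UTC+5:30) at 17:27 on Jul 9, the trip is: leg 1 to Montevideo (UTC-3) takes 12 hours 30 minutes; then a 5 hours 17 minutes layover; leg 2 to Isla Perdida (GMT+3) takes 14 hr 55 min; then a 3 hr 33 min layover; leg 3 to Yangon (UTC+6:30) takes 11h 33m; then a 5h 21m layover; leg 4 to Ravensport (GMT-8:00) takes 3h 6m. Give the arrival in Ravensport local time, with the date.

12:12 on July 11

Convert departure to UTC: 17:27 − 5:30 = 11:57 UTC on Jul 9.
Add 12 hours and 30 minutes leg 1 → 00:27 UTC (Jul 10).
Add 5 hours and 17 minutes layover in Montevideo → 05:44 UTC.
Add 14 hours and 55 minutes leg 2 → 20:39 UTC.
Add 3 hours 33 minutes layover in Isla Perdida → 00:12 UTC (Jul 11).
Add 11 hours 33 minutes leg 3 → 11:45 UTC.
Add 5 hours and 21 minutes layover in Yangon → 17:06 UTC.
Add 3 hours 6 minutes leg 4 → 20:12 UTC.
Ravensport is UTC−8:00, so local arrival = 20:12 − 8:00 = 12:12 on Jul 11.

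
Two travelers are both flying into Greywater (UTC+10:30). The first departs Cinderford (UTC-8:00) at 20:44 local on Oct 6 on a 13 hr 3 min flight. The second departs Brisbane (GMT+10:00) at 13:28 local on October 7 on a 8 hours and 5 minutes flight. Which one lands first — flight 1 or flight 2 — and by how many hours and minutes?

Flight 1 in UTC: 20:44 + 8:00 = 04:44 on Oct 7.
+13 hours and 3 minutes → arrive 17:47 UTC on Oct 7.
Flight 2 in UTC: 13:28 − 10:00 = 03:28 on Oct 7.
+8 hours 5 minutes → arrive 11:33 UTC on Oct 7.
Flight 2 lands earlier by 6 hours 14 minutes.

the second, by 6 hours 14 minutes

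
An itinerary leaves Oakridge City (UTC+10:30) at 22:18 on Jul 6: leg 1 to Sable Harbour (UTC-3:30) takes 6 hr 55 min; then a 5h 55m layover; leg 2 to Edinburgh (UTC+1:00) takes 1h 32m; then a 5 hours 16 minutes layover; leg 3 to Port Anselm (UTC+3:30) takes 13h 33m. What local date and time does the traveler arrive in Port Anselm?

00:29 on Jul 8

Convert departure to UTC: 22:18 − 10:30 = 11:48 UTC on Jul 6.
Add 6 hours 55 minutes leg 1 → 18:43 UTC.
Add 5 hours and 55 minutes layover in Sable Harbour → 00:38 UTC (Jul 7).
Add 1 hour and 32 minutes leg 2 → 02:10 UTC.
Add 5 hours 16 minutes layover in Edinburgh → 07:26 UTC.
Add 13 hours and 33 minutes leg 3 → 20:59 UTC.
Port Anselm is UTC+3:30, so local arrival = 20:59 + 3:30 = 00:29 on Jul 8.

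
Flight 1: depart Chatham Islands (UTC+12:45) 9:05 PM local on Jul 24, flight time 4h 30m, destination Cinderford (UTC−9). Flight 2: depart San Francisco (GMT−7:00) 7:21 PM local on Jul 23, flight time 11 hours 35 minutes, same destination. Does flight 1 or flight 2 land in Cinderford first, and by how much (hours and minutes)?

Flight 1 in UTC: 9:05 PM − 12:45 = 8:20 AM on Jul 24.
+4 hours and 30 minutes → arrive 12:50 PM UTC on Jul 24.
Flight 2 in UTC: 7:21 PM + 7:00 = 2:21 AM on Jul 24.
+11 hours and 35 minutes → arrive 1:56 PM UTC on Jul 24.
Flight 1 lands earlier by 1 hour 6 minutes.

the first, by 1 hour 6 minutes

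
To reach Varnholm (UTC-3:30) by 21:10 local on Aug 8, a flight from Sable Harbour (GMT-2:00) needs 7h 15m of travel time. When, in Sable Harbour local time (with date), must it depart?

15:25 on Aug 8

Target arrival in UTC: 21:10 + 3:30 = 00:40 on Aug 9.
Subtract 7 hours 15 minutes → departure 17:25 UTC on Aug 8.
Sable Harbour is UTC−2:00: 17:25 − 2:00 = 15:25 on Aug 8.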